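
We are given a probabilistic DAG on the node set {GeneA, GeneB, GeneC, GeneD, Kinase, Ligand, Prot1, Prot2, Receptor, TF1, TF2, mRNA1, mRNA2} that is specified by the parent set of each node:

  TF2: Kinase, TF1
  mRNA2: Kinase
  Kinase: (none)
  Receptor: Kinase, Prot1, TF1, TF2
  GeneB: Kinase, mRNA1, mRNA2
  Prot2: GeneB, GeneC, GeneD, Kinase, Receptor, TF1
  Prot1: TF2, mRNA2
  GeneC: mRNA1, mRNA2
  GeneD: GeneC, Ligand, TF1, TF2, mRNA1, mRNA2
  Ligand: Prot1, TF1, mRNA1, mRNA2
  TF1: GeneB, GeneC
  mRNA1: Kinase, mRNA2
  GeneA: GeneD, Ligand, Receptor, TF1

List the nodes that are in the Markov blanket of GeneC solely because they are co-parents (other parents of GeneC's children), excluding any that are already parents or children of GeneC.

Children of GeneC: GeneD, Prot2, TF1.
  TF1: GeneB
  GeneD: Ligand, TF1, TF2, mRNA1, mRNA2
  Prot2: GeneB, GeneD, Kinase, Receptor, TF1
Excluding nodes already adjacent to GeneC (GeneD, Prot2, TF1, mRNA1, mRNA2), the co-parent-only contribution is {GeneB, Kinase, Ligand, Receptor, TF2}.

{GeneB, Kinase, Ligand, Receptor, TF2}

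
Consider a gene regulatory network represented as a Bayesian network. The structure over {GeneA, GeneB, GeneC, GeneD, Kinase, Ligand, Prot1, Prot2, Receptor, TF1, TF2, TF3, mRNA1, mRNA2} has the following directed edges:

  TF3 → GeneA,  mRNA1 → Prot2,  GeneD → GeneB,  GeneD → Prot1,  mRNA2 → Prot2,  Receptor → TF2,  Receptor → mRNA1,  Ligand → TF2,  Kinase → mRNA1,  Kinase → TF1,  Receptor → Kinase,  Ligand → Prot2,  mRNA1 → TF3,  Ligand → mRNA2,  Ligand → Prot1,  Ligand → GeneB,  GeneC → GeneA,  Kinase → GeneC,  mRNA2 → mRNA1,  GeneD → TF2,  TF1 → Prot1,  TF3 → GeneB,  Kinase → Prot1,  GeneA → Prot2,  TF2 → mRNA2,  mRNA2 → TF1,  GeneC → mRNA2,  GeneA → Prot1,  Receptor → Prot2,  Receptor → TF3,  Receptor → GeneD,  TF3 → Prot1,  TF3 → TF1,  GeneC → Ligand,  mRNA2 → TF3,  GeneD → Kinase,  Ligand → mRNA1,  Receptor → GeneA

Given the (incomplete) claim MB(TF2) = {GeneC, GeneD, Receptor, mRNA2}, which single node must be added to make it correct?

Recall MB(v) = parents ∪ children ∪ spouses, where spouses are the other parents of v's children.
TF2's parents: GeneD, Ligand, Receptor.
Children of TF2: mRNA2.
Other parents of TF2's children:
  mRNA2's other parents are GeneC, Ligand.
MB(TF2) = {GeneC, GeneD, Ligand, Receptor, mRNA2}.
Comparing with the claimed set, Ligand is missing.

Ligand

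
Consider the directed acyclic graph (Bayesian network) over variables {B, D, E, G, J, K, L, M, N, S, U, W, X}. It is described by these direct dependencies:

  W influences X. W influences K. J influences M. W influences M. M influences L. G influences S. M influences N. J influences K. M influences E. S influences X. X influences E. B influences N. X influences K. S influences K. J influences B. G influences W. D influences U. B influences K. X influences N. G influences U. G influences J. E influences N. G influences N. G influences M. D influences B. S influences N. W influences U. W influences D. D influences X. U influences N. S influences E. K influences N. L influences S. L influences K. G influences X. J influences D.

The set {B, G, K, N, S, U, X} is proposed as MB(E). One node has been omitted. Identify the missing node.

M

Pa(E) = {M, S, X}.
Ch(E) = {N}.
Co-parents of E (other parents of its children):
  N's other parents are B, G, K, M, S, U, X.
MB(E) = {B, G, K, M, N, S, U, X}.
Comparing with the claimed set, M is missing.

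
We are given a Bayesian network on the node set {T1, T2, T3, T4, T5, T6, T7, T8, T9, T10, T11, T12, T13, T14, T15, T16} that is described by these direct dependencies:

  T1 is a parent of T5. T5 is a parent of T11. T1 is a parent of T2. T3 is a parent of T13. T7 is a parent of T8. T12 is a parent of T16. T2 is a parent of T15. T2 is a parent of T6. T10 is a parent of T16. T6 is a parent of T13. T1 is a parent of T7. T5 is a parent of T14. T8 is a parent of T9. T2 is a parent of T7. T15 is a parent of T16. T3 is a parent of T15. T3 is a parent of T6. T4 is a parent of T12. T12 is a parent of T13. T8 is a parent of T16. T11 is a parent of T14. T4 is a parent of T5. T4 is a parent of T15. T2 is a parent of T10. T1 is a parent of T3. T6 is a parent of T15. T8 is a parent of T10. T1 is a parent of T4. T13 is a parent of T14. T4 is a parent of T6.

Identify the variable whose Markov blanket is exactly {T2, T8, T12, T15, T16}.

T10

The target node must have every member of {T2, T8, T12, T15, T16} as a parent, child, or co-parent, and no others.
Parents of T10: T2, T8; children: T16; co-parents: T8, T12, T15.
These exactly cover the given set, so the node is T10.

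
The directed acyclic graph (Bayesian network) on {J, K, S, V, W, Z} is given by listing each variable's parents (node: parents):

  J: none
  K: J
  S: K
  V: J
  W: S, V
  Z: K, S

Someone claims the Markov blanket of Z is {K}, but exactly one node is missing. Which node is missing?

S

The Markov blanket of a node is its parents, its children, and the other parents of its children.
Z has parents K, S.
Z has no children.
Z has no children, so there are no co-parents.
MB(Z) = {K, S}.
Comparing with the claimed set, S is missing.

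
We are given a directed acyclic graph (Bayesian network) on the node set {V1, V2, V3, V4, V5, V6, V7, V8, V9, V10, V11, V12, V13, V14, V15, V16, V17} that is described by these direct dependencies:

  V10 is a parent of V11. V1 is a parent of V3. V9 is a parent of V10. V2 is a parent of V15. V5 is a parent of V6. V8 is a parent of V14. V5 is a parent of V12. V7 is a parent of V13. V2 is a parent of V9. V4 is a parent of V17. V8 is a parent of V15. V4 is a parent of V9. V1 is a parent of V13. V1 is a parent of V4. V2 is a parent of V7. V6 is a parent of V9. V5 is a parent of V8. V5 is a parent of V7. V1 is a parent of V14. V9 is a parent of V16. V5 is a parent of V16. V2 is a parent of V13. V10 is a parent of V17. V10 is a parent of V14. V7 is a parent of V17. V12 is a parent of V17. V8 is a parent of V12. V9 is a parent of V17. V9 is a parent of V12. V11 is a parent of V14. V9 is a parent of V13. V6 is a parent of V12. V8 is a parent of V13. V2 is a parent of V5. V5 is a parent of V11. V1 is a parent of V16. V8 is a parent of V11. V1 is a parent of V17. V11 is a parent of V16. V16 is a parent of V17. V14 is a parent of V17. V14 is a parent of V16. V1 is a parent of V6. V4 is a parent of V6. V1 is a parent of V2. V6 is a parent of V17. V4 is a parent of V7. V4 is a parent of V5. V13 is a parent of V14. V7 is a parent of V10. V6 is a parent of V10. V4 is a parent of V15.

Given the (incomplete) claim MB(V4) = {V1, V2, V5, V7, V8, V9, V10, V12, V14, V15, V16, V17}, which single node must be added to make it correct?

V6

By definition, MB(V4) is built from V4's parents, V4's children, and the co-parents of V4.
V4's children: V5, V6, V7, V9, V15, V17.
V4 has parent V1.
Co-parents of V4 (other parents of its children):
  parents(V5) \ {V4} = {V2}.
  parents(V6) \ {V4} = {V1, V5}.
  V7's other parents are V2, V5.
  parents(V9) \ {V4} = {V2, V6}.
  parents(V15) \ {V4} = {V2, V8}.
  parents(V17) \ {V4} = {V1, V6, V7, V9, V10, V12, V14, V16}.
MB(V4) = {V1, V2, V5, V6, V7, V8, V9, V10, V12, V14, V15, V16, V17}.
Comparing with the claimed set, V6 is missing.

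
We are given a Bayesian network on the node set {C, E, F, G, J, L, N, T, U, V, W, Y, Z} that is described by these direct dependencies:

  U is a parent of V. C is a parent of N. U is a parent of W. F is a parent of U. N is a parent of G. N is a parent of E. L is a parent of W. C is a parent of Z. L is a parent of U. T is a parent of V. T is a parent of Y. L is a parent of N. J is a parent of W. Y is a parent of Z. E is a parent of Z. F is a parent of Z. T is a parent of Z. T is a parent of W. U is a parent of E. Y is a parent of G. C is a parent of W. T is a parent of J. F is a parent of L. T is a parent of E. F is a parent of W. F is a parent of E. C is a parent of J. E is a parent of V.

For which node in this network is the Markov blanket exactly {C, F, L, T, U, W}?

The target node must have every member of {C, F, L, T, U, W} as a parent, child, or co-parent, and no others.
Parents of J: C, T; children: W; co-parents: C, F, L, T, U.
These exactly cover the given set, so the node is J.

J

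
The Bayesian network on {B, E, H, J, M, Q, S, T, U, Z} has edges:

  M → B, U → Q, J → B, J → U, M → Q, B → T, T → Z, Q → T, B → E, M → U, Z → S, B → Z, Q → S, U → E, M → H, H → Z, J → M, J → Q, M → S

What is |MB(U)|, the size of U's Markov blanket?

Pa(U) = {J, M}.
U's children: E, Q.
Other parents of U's children:
  Q also has parents J, M.
  E's other parent is B.
MB(U) = {B, E, J, M, Q}, which has 5 nodes.

5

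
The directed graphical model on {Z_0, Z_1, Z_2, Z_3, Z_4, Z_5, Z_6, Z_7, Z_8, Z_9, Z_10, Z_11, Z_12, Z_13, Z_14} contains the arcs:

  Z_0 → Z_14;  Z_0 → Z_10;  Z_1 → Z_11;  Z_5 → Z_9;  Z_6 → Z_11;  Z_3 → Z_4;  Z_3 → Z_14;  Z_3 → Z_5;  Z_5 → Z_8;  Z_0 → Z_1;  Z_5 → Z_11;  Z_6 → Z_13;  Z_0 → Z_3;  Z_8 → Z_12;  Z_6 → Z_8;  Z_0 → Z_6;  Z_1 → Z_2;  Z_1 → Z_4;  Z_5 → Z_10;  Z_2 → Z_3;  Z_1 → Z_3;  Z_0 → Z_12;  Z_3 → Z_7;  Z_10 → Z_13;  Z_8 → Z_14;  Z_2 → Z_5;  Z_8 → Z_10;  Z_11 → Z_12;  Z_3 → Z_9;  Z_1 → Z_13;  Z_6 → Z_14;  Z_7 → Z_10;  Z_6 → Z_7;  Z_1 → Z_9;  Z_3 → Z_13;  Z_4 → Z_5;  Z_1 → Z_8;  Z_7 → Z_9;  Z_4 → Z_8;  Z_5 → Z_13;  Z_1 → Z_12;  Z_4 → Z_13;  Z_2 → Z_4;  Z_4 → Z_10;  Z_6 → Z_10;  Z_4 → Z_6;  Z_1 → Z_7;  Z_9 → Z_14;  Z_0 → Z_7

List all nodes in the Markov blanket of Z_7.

A node's Markov blanket = Pa ∪ Ch ∪ (parents of Ch other than the node itself).
Parents of Z_7: Z_0, Z_1, Z_3, Z_6.
Ch(Z_7) = {Z_9, Z_10}.
Other parents of Z_7's children:
  Z_9: Z_1, Z_3, Z_5
  Z_10: Z_0, Z_4, Z_5, Z_6, Z_8
So the Markov blanket of Z_7 is {Z_0, Z_1, Z_3, Z_4, Z_5, Z_6, Z_8, Z_9, Z_10}.

{Z_0, Z_1, Z_3, Z_4, Z_5, Z_6, Z_8, Z_9, Z_10}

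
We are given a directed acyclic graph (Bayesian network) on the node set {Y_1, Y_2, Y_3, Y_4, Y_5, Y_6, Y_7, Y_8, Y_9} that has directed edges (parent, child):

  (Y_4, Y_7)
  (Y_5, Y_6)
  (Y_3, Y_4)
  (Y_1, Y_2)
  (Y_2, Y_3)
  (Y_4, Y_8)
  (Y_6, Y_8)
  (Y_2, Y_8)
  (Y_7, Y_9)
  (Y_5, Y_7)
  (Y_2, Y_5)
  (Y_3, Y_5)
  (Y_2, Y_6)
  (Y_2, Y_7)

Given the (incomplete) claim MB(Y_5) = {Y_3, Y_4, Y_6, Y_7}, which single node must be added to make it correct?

Parents of Y_5: Y_2, Y_3.
Y_5 has children Y_6, Y_7.
For each child, the remaining parents (spouses of Y_5):
  Y_6: Y_2
  Y_7: Y_2, Y_4
MB(Y_5) = {Y_2, Y_3, Y_4, Y_6, Y_7}.
Comparing with the claimed set, Y_2 is missing.

Y_2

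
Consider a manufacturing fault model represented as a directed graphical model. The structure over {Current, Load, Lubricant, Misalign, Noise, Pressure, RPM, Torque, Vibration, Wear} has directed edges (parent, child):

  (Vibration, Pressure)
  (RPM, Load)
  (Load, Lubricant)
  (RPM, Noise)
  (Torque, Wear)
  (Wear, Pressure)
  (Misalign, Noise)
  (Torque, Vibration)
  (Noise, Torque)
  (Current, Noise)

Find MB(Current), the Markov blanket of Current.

{Misalign, Noise, RPM}

Pa(Current) = {}.
Ch(Current) = {Noise}.
For each child, the remaining parents (spouses of Current):
  Noise: Misalign, RPM
MB(Current) = {Misalign, Noise, RPM}.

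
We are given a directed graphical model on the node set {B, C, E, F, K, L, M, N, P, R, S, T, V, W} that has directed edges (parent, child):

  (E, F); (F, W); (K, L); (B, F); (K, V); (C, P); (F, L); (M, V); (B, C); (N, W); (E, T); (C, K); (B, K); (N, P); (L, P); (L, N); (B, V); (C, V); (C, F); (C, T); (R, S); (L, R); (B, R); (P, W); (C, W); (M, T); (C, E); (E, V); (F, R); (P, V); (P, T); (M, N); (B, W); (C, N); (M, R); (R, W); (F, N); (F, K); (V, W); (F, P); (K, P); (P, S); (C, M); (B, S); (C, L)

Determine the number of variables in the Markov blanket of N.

10

The Markov blanket of a node is its parents, its children, and the other parents of its children.
N has parents C, F, L, M.
Children of N: P, W.
Co-parents of N (other parents of its children):
  parents(P) \ {N} = {C, F, K, L}.
  W also has parents B, C, F, P, R, V.
MB(N) = {B, C, F, K, L, M, P, R, V, W}, which has 10 nodes.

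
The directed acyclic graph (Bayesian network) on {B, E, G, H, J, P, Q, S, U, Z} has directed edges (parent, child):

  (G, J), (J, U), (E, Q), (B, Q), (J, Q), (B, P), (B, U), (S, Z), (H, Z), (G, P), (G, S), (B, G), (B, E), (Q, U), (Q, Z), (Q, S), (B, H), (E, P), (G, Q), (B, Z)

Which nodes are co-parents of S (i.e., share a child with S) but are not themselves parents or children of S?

Children of S: Z.
  parents(Z) \ {S} = {B, H, Q}.
Excluding nodes already adjacent to S (G, Q, Z), the co-parent-only contribution is {B, H}.

{B, H}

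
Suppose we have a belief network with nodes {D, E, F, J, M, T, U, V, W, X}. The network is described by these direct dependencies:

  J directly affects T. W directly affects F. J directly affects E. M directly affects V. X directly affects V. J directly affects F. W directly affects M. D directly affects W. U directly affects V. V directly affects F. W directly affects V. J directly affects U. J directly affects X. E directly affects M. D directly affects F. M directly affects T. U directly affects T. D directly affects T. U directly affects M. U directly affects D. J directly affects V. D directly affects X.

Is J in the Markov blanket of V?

J is a parent of V.
So J ∈ MB(V).

Yes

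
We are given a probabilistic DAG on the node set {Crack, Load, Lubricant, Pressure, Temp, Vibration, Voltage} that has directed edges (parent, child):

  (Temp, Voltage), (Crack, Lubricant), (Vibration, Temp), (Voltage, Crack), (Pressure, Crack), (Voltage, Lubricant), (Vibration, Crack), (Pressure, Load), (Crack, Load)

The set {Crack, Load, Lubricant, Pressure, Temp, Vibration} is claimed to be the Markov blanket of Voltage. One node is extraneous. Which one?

By definition, MB(Voltage) is built from Voltage's parents, Voltage's children, and the co-parents of Voltage.
Pa(Voltage) = {Temp}.
Voltage has children Crack, Lubricant.
Co-parents of Voltage (other parents of its children):
  Crack also has parents Pressure, Vibration.
  parents(Lubricant) \ {Voltage} = {Crack}.
MB(Voltage) = {Crack, Lubricant, Pressure, Temp, Vibration}.
Load is neither a parent, child, nor co-parent of Voltage, so it does not belong.

Load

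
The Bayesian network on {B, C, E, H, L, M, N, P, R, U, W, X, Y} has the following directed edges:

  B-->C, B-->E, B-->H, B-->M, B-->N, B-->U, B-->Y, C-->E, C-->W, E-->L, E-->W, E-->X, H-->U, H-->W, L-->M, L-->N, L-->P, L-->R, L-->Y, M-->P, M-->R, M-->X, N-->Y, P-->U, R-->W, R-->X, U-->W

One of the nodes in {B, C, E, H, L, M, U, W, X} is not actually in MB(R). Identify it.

R has parents L, M.
Ch(R) = {W, X}.
Co-parents of R (other parents of its children):
  W's other parents are C, E, H, U.
  parents(X) \ {R} = {E, M}.
MB(R) = {C, E, H, L, M, U, W, X}.
B is neither a parent, child, nor co-parent of R, so it does not belong.

B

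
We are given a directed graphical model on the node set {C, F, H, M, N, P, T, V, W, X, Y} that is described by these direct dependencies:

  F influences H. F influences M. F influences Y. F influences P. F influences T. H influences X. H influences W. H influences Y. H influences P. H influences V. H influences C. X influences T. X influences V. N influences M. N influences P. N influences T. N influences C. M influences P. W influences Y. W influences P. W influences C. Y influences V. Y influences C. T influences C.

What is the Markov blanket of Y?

{C, F, H, N, T, V, W, X}

The Markov blanket of a node is its parents, its children, and the other parents of its children.
Y has parents F, H, W.
Y has children C, V.
Other parents of Y's children:
  V also has parents H, X.
  C's other parents are H, N, T, W.
Taking the union gives {C, F, H, N, T, V, W, X}.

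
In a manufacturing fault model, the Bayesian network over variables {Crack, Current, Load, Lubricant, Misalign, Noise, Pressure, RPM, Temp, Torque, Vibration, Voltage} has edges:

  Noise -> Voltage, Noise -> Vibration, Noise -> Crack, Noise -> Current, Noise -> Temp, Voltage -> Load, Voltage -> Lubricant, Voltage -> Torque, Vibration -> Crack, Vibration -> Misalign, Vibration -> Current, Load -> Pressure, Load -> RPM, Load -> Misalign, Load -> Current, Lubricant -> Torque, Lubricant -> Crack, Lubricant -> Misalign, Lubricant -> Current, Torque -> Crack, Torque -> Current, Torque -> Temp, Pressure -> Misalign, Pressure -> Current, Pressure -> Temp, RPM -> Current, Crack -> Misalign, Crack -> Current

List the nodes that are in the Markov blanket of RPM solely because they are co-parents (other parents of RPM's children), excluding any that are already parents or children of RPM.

{Crack, Lubricant, Noise, Pressure, Torque, Vibration}

Children of RPM: Current.
  parents(Current) \ {RPM} = {Crack, Load, Lubricant, Noise, Pressure, Torque, Vibration}.
Excluding nodes already adjacent to RPM (Current, Load), the co-parent-only contribution is {Crack, Lubricant, Noise, Pressure, Torque, Vibration}.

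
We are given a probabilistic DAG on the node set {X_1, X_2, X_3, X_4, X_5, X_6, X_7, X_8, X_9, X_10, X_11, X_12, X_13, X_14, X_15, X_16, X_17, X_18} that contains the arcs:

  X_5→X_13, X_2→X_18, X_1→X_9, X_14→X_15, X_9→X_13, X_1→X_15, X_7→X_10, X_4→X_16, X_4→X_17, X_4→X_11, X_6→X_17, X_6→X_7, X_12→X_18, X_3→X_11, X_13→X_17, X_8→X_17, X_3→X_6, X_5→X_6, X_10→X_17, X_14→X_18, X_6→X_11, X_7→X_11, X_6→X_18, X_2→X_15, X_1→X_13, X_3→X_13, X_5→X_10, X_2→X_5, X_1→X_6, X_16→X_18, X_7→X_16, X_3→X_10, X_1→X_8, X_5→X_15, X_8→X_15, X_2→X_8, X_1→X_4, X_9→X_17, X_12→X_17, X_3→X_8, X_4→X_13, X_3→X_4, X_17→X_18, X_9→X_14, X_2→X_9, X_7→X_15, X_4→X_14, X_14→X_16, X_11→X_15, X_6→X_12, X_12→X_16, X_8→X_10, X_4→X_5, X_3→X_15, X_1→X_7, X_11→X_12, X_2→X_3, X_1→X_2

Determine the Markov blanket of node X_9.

By definition, MB(X_9) is built from X_9's parents, X_9's children, and the co-parents of X_9.
Parents of X_9: X_1, X_2.
X_9 has children X_13, X_14, X_17.
Co-parents of X_9 (other parents of its children):
  parents(X_13) \ {X_9} = {X_1, X_3, X_4, X_5}.
  X_14's other parent is X_4.
  parents(X_17) \ {X_9} = {X_4, X_6, X_8, X_10, X_12, X_13}.
Taking the union gives {X_1, X_2, X_3, X_4, X_5, X_6, X_8, X_10, X_12, X_13, X_14, X_17}.

{X_1, X_2, X_3, X_4, X_5, X_6, X_8, X_10, X_12, X_13, X_14, X_17}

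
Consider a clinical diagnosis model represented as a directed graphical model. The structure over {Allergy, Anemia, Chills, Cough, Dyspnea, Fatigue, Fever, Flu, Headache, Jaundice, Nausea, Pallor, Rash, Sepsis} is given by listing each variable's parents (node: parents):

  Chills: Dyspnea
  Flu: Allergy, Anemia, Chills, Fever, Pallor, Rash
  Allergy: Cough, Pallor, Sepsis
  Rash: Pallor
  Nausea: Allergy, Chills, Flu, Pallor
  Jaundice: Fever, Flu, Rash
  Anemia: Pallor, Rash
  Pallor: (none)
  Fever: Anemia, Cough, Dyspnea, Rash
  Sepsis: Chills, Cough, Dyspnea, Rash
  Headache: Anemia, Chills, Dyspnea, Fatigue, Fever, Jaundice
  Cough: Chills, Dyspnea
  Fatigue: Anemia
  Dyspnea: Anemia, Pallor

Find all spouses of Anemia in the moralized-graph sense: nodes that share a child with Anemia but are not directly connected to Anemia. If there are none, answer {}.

{Allergy, Chills, Cough, Jaundice}

Children of Anemia: Dyspnea, Fatigue, Fever, Flu, Headache.
  Dyspnea: Pallor
  Fever: Cough, Dyspnea, Rash
  Flu: Allergy, Chills, Fever, Pallor, Rash
  Fatigue: —
  Headache: Chills, Dyspnea, Fatigue, Fever, Jaundice
Excluding nodes already adjacent to Anemia (Dyspnea, Fatigue, Fever, Flu, Headache, Pallor, Rash), the co-parent-only contribution is {Allergy, Chills, Cough, Jaundice}.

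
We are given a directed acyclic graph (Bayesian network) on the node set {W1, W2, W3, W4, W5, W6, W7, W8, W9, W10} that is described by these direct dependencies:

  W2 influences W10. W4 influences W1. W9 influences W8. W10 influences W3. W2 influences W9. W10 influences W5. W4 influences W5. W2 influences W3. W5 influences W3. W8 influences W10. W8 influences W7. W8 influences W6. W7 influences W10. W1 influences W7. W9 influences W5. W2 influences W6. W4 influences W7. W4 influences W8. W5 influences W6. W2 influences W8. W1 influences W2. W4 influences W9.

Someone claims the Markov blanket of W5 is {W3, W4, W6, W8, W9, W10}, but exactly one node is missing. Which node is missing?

W2

The Markov blanket of a node is its parents, its children, and the other parents of its children.
W5 has parents W4, W9, W10.
Ch(W5) = {W3, W6}.
Parents of each child, excluding W5:
  W6: W2, W8
  W3: W2, W10
MB(W5) = {W2, W3, W4, W6, W8, W9, W10}.
Comparing with the claimed set, W2 is missing.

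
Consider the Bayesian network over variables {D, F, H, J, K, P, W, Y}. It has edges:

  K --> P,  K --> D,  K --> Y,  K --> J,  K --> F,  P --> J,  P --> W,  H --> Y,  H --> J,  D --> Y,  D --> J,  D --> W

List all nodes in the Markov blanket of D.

{H, J, K, P, W, Y}

D's parents: K.
D has children J, W, Y.
Co-parents of D (other parents of its children):
  Y also has parents H, K.
  J's other parents are H, K, P.
  W also has parent P.
MB(D) = {H, J, K, P, W, Y}.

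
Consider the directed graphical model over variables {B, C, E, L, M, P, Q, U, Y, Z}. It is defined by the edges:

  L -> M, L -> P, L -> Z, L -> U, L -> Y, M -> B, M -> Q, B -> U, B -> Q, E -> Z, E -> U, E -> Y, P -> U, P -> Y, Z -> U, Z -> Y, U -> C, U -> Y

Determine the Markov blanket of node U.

U's children: C, Y.
U's parents: B, E, L, P, Z.
Co-parents of U (other parents of its children):
  C: no additional parents.
  Y also has parents E, L, P, Z.
MB(U) = {B, C, E, L, P, Y, Z}.

{B, C, E, L, P, Y, Z}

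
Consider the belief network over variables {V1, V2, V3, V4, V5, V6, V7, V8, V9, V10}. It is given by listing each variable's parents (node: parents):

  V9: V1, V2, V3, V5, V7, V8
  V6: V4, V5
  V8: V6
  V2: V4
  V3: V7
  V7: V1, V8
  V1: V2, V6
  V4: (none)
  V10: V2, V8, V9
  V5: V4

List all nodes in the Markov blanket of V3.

Pa(V3) = {V7}.
V3's children: V9.
Other parents of V3's children:
  V9's other parents are V1, V2, V5, V7, V8.
MB(V3) = {V1, V2, V5, V7, V8, V9}.

{V1, V2, V5, V7, V8, V9}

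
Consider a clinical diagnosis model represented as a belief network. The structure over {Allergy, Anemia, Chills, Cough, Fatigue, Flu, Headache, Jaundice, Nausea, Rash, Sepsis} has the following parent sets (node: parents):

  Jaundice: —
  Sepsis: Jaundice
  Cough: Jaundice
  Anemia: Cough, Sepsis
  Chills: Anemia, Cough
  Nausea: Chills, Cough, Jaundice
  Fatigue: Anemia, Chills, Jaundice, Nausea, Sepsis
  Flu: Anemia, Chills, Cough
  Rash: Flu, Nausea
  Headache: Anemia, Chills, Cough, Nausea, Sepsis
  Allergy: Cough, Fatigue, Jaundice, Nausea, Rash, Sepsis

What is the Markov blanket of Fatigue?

Pa(Fatigue) = {Anemia, Chills, Jaundice, Nausea, Sepsis}.
Ch(Fatigue) = {Allergy}.
Parents of each child, excluding Fatigue:
  Allergy: Cough, Jaundice, Nausea, Rash, Sepsis
So the Markov blanket of Fatigue is {Allergy, Anemia, Chills, Cough, Jaundice, Nausea, Rash, Sepsis}.

{Allergy, Anemia, Chills, Cough, Jaundice, Nausea, Rash, Sepsis}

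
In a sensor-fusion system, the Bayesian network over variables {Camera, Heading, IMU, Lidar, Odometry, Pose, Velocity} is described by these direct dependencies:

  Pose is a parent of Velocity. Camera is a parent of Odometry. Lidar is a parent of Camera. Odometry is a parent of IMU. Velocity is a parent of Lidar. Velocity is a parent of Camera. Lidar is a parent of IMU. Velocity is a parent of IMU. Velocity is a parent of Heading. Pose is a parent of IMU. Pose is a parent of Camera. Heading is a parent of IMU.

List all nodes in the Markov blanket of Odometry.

The Markov blanket of a node is its parents, its children, and the other parents of its children.
Parents of Odometry: Camera.
Odometry has child IMU.
Other parents of Odometry's children:
  parents(IMU) \ {Odometry} = {Heading, Lidar, Pose, Velocity}.
Taking the union gives {Camera, Heading, IMU, Lidar, Pose, Velocity}.

{Camera, Heading, IMU, Lidar, Pose, Velocity}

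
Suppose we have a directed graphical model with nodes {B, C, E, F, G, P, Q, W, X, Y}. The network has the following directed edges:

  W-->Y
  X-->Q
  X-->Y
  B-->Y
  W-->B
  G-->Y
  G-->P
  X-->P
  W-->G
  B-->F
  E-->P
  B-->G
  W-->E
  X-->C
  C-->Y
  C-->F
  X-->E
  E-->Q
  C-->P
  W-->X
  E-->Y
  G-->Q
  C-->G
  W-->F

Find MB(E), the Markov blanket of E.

{B, C, G, P, Q, W, X, Y}

Recall MB(v) = parents ∪ children ∪ spouses, where spouses are the other parents of v's children.
E's parents: W, X.
E has children P, Q, Y.
Parents of each child, excluding E:
  P: C, G, X
  Q: G, X
  Y: B, C, G, W, X
Union: {W, X} ∪ {P, Q, Y} ∪ {B, C, G, W, X} = {B, C, G, P, Q, W, X, Y}.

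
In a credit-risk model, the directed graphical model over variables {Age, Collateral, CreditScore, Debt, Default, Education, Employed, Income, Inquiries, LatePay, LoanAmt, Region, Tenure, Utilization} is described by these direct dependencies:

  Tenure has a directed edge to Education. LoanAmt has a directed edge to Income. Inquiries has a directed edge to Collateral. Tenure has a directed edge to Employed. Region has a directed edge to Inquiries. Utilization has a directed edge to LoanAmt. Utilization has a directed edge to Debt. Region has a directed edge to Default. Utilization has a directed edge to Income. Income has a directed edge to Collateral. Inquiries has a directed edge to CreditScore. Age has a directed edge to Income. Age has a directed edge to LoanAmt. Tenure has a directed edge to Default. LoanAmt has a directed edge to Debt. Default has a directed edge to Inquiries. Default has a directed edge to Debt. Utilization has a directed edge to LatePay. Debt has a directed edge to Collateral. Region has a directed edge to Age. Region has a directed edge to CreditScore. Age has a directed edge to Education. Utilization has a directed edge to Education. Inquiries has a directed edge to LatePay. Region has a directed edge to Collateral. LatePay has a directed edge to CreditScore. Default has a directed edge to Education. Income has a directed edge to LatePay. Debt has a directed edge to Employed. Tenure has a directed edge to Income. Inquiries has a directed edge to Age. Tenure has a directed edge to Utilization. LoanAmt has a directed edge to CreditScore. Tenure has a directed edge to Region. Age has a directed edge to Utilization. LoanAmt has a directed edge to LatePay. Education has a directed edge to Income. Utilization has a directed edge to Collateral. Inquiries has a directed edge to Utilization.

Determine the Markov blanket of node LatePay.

{CreditScore, Income, Inquiries, LoanAmt, Region, Utilization}

Children of LatePay: CreditScore.
Parents of LatePay: Income, Inquiries, LoanAmt, Utilization.
Other parents of LatePay's children:
  parents(CreditScore) \ {LatePay} = {Inquiries, LoanAmt, Region}.
MB(LatePay) = {CreditScore, Income, Inquiries, LoanAmt, Region, Utilization}.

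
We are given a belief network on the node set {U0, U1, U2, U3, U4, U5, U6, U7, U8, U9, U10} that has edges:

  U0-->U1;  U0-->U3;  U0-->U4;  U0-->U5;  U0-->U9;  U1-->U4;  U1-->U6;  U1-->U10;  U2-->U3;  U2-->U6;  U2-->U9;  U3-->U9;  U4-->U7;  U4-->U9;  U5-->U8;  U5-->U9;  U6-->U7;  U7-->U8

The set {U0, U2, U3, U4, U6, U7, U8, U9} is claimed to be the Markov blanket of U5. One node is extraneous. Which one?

U6

Ch(U5) = {U8, U9}.
U5 has parent U0.
Other parents of U5's children:
  U8 also has parent U7.
  parents(U9) \ {U5} = {U0, U2, U3, U4}.
MB(U5) = {U0, U2, U3, U4, U7, U8, U9}.
U6 is neither a parent, child, nor co-parent of U5, so it does not belong.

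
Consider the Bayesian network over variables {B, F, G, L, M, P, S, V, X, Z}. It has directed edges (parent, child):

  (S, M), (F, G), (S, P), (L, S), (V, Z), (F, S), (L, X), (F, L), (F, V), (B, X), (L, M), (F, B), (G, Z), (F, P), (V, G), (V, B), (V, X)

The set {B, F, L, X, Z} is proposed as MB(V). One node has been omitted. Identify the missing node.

Pa(V) = {F}.
V's children: B, G, X, Z.
Co-parents of V (other parents of its children):
  B: F
  X: B, L
  G: F
  Z: G
MB(V) = {B, F, G, L, X, Z}.
Comparing with the claimed set, G is missing.

G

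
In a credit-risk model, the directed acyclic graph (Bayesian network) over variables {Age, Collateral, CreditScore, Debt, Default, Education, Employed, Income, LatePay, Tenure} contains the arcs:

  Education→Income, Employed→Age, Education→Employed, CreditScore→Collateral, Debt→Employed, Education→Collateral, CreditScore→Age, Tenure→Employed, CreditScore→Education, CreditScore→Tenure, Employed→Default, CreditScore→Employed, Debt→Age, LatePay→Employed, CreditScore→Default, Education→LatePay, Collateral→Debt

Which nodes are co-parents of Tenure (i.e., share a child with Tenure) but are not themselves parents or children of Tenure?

{Debt, Education, LatePay}

Children of Tenure: Employed.
  Employed also has parents CreditScore, Debt, Education, LatePay.
Excluding nodes already adjacent to Tenure (CreditScore, Employed), the co-parent-only contribution is {Debt, Education, LatePay}.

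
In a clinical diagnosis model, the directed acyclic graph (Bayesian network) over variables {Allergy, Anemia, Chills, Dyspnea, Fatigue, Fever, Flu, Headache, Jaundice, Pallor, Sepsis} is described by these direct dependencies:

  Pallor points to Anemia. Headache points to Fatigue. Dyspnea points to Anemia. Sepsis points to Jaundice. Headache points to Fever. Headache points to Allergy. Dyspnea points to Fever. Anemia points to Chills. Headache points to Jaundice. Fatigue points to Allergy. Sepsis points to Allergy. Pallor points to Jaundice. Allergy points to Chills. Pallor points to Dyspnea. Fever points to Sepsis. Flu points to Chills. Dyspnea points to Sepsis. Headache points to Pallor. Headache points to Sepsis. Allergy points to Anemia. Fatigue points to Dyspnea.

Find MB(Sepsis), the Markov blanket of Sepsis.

{Allergy, Dyspnea, Fatigue, Fever, Headache, Jaundice, Pallor}

By definition, MB(Sepsis) is built from Sepsis's parents, Sepsis's children, and the co-parents of Sepsis.
Sepsis's children: Allergy, Jaundice.
Pa(Sepsis) = {Dyspnea, Fever, Headache}.
For each child, the remaining parents (spouses of Sepsis):
  Jaundice: Headache, Pallor
  Allergy: Fatigue, Headache
Taking the union gives {Allergy, Dyspnea, Fatigue, Fever, Headache, Jaundice, Pallor}.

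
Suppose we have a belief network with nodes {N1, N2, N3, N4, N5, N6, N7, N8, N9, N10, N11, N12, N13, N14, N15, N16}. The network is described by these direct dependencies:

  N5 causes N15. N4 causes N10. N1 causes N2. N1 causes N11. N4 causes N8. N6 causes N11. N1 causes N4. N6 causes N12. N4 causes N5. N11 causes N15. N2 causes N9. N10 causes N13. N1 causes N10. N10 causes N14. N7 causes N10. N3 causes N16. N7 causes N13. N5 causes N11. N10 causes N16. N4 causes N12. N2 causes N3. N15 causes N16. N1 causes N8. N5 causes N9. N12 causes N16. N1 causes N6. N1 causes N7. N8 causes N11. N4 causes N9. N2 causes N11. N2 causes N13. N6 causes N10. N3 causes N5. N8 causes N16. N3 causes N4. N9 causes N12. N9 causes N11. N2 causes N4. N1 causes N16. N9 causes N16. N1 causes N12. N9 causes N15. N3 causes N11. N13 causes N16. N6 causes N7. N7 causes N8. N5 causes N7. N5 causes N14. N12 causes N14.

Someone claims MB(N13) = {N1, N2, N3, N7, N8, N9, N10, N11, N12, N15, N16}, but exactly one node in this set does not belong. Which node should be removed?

Children of N13: N16.
N13's parents: N2, N7, N10.
Other parents of N13's children:
  N16 also has parents N1, N3, N8, N9, N10, N12, N15.
MB(N13) = {N1, N2, N3, N7, N8, N9, N10, N12, N15, N16}.
N11 is neither a parent, child, nor co-parent of N13, so it does not belong.

N11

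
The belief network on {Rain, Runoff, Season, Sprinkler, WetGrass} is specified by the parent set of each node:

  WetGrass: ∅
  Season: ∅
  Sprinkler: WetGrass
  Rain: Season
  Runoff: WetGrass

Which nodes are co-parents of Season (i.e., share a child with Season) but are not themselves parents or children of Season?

{}

Children of Season: Rain.
  Rain: —
Excluding nodes already adjacent to Season (Rain), the co-parent-only contribution is {}.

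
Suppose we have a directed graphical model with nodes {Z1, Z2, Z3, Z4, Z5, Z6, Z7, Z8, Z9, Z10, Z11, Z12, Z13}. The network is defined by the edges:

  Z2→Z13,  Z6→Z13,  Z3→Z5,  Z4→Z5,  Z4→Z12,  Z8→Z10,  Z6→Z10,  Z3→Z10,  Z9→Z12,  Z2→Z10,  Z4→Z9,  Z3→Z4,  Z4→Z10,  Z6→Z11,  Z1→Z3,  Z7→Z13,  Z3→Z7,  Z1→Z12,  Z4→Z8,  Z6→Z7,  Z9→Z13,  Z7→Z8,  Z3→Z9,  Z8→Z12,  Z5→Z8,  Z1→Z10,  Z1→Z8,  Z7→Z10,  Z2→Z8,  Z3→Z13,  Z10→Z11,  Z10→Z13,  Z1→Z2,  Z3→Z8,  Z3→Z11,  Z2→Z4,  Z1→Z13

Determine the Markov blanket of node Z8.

Recall MB(v) = parents ∪ children ∪ spouses, where spouses are the other parents of v's children.
Children of Z8: Z10, Z12.
Pa(Z8) = {Z1, Z2, Z3, Z4, Z5, Z7}.
Co-parents of Z8 (other parents of its children):
  Z10: Z1, Z2, Z3, Z4, Z6, Z7
  Z12: Z1, Z4, Z9
So the Markov blanket of Z8 is {Z1, Z2, Z3, Z4, Z5, Z6, Z7, Z9, Z10, Z12}.

{Z1, Z2, Z3, Z4, Z5, Z6, Z7, Z9, Z10, Z12}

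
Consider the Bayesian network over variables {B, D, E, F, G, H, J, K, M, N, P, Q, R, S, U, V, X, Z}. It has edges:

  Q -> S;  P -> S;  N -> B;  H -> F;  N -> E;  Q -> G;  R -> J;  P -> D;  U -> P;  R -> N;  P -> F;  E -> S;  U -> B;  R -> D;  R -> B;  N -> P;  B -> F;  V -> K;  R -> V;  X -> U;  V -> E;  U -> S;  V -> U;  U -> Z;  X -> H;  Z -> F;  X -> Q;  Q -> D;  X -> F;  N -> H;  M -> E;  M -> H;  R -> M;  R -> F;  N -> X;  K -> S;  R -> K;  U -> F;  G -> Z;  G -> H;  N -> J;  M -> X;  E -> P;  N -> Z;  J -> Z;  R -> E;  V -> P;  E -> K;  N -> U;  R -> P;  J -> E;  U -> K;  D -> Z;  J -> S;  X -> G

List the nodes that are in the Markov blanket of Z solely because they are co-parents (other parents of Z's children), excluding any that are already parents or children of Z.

Children of Z: F.
  F: B, H, P, R, U, X
Excluding nodes already adjacent to Z (D, F, G, J, N, U), the co-parent-only contribution is {B, H, P, R, X}.

{B, H, P, R, X}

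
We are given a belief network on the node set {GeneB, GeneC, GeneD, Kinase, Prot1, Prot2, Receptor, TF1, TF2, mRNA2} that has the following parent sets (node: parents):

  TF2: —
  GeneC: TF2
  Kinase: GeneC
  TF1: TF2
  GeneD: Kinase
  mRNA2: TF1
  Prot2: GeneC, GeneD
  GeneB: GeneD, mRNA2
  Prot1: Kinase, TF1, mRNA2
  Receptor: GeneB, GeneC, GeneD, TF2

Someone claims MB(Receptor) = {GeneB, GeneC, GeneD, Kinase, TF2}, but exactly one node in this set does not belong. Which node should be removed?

Kinase

A node's Markov blanket = Pa ∪ Ch ∪ (parents of Ch other than the node itself).
Ch(Receptor) = {}.
Pa(Receptor) = {GeneB, GeneC, GeneD, TF2}.
With no children, Receptor has no spouses; the co-parent set is empty.
MB(Receptor) = {GeneB, GeneC, GeneD, TF2}.
Kinase is neither a parent, child, nor co-parent of Receptor, so it does not belong.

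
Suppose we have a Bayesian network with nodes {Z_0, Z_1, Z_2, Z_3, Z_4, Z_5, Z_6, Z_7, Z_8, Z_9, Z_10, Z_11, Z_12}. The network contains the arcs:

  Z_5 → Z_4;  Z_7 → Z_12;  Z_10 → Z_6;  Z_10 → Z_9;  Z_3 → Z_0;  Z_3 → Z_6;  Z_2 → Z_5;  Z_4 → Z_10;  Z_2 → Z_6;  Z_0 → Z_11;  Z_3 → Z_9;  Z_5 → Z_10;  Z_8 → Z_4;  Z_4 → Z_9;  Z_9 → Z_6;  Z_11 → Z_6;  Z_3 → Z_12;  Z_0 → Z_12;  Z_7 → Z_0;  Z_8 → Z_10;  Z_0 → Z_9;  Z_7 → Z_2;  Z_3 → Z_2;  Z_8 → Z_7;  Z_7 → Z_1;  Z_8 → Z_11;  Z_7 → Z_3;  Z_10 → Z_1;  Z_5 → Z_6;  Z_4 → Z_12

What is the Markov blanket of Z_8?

The Markov blanket of a node is its parents, its children, and the other parents of its children.
Parents of Z_8: none.
Z_8's children: Z_4, Z_7, Z_10, Z_11.
For each child, the remaining parents (spouses of Z_8):
  Z_7: —
  Z_11: Z_0
  Z_4: Z_5
  Z_10: Z_4, Z_5
So the Markov blanket of Z_8 is {Z_0, Z_4, Z_5, Z_7, Z_10, Z_11}.

{Z_0, Z_4, Z_5, Z_7, Z_10, Z_11}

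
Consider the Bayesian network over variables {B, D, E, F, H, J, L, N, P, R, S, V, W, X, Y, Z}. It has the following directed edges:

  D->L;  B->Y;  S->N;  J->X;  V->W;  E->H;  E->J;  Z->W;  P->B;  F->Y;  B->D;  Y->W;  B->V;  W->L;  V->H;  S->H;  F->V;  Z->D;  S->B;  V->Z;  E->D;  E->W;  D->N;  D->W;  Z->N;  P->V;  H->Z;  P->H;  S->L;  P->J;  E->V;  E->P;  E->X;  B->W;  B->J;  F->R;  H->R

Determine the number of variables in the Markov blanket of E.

Children of E: D, H, J, P, V, W, X.
Pa(E) = {}.
Parents of each child, excluding E:
  P: —
  V: B, F, P
  H: P, S, V
  J: B, P
  D: B, Z
  W: B, D, V, Y, Z
  X: J
MB(E) = {B, D, F, H, J, P, S, V, W, X, Y, Z}, which has 12 nodes.

12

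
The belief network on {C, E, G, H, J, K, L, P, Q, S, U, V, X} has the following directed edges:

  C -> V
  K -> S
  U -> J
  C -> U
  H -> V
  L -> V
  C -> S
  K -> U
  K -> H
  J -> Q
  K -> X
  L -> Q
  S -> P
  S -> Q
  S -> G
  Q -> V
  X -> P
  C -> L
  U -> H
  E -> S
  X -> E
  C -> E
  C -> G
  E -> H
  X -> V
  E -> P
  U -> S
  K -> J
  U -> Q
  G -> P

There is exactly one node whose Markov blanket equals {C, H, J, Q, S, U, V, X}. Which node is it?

The target node must have every member of {C, H, J, Q, S, U, V, X} as a parent, child, or co-parent, and no others.
Parents of L: C; children: Q, V; co-parents: C, H, J, Q, S, U, X.
These exactly cover the given set, so the node is L.

L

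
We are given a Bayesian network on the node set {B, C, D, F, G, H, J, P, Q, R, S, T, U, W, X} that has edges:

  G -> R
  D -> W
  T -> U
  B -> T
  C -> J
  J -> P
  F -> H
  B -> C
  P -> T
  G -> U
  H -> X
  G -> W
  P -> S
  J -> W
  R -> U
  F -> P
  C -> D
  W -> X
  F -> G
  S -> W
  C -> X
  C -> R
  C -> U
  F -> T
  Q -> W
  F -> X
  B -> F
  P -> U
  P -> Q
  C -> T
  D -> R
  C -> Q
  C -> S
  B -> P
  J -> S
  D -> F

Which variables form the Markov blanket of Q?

By definition, MB(Q) is built from Q's parents, Q's children, and the co-parents of Q.
Q has child W.
Q has parents C, P.
Co-parents of Q (other parents of its children):
  W: D, G, J, S
MB(Q) = {C, D, G, J, P, S, W}.

{C, D, G, J, P, S, W}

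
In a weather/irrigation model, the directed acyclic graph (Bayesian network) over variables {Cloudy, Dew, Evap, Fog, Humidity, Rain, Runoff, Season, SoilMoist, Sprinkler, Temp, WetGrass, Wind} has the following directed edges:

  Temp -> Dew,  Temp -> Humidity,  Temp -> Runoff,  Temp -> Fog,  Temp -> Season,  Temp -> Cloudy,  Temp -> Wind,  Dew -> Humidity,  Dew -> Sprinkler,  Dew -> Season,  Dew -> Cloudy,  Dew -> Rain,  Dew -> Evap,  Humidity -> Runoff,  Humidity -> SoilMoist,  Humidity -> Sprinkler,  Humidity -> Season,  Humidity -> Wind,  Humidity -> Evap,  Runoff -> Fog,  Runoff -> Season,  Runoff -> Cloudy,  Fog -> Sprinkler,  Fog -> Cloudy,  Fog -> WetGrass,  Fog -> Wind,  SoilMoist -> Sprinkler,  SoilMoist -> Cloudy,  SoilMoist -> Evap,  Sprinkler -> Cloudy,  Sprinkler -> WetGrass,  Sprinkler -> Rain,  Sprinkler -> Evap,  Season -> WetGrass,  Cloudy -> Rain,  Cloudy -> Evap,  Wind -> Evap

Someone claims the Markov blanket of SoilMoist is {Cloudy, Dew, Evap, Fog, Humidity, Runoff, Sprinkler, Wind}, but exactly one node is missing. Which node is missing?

Recall MB(v) = parents ∪ children ∪ spouses, where spouses are the other parents of v's children.
SoilMoist has children Cloudy, Evap, Sprinkler.
Parents of SoilMoist: Humidity.
Co-parents of SoilMoist (other parents of its children):
  Sprinkler: Dew, Fog, Humidity
  Cloudy: Dew, Fog, Runoff, Sprinkler, Temp
  Evap: Cloudy, Dew, Humidity, Sprinkler, Wind
MB(SoilMoist) = {Cloudy, Dew, Evap, Fog, Humidity, Runoff, Sprinkler, Temp, Wind}.
Comparing with the claimed set, Temp is missing.

Temp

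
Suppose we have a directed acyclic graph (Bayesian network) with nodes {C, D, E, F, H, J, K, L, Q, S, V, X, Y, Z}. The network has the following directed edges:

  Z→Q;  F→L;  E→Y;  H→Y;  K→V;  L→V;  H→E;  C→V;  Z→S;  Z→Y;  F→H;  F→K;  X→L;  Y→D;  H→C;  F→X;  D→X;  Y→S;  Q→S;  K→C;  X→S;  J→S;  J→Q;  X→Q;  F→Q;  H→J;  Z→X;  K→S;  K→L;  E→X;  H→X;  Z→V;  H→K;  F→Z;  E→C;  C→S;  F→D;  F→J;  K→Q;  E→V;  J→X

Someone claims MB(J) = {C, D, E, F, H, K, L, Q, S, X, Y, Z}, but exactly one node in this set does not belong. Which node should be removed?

L

A node's Markov blanket = Pa ∪ Ch ∪ (parents of Ch other than the node itself).
Pa(J) = {F, H}.
Ch(J) = {Q, S, X}.
For each child, the remaining parents (spouses of J):
  X's other parents are D, E, F, H, Z.
  Q's other parents are F, K, X, Z.
  S's other parents are C, K, Q, X, Y, Z.
MB(J) = {C, D, E, F, H, K, Q, S, X, Y, Z}.
L is neither a parent, child, nor co-parent of J, so it does not belong.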